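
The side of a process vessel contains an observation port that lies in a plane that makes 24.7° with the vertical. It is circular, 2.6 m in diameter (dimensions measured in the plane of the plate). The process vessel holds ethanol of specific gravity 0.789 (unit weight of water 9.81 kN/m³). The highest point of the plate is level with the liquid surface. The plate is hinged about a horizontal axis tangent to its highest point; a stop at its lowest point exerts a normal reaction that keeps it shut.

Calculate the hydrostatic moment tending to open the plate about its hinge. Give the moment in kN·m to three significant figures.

γ = 0.789 × 9.81 = 7.74009 kN/m³.
The plate makes 24.7° with the vertical, i.e. θ = 90° − 24.7° = 65.3° to the horizontal. Measuring y along the incline from the free-surface line, vertical depth h = y·sinθ with sinθ = 0.908508.
The centroid is at the centre, 1.3 m below the top of the plate, so y_c = 1.3 m and h_c = 1.3 × 0.908508 = 1.18106 m.
A = π(1.3)² = 5.30929 m².
Resultant F = γ·h_c·A = 7.74009 × 1.18106 × 5.30929 = 48.5349 kN.
I_c = πr⁴/4 = π × 1.3⁴/4 = 2.24318 m⁴.
Centre of pressure: y_p = y_c + I_c/(y_c·A) = 1.3 + 2.24318/(1.3 × 5.30929) = 1.3 + 0.325001 = 1.625 m along the plane.
The resultant acts 1.3 + 0.325001 = 1.625 m (along the plate) below the hinge at the top edge, so the moment about the hinge is M = F × 1.625 = 48.5349 × 1.625 = 78.8692 kN·m.

M ≈ 78.9 kN·m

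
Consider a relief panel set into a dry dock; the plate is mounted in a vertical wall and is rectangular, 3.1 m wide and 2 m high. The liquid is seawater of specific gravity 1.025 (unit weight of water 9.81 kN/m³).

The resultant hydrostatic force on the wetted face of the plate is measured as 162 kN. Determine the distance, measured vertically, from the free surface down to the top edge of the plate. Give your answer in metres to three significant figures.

γ = 1.025 × 9.81 = 10.05525 kN/m³.
A = 3.1 × 2 = 6.2 m².
From F = γ·h_c·A, the centroid depth is h_c = 162/(10.05525 × 6.2) = 2.59855 m.
The centroid lies 2/2 = 1 m below the top edge, so the top edge sits at h_top = 2.59855 − 1 = 1.59855 m below the surface.

d_top ≈ 1.60 m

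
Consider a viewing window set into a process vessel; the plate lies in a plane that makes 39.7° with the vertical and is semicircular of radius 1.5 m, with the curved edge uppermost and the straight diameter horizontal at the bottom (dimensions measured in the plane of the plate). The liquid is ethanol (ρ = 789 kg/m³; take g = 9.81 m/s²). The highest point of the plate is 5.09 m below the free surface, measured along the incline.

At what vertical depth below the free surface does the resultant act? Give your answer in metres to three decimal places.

γ = ρg = 789 × 9.81 / 1000 = 7.74009 kN/m³.
The plate makes 39.7° with the vertical, i.e. θ = 90° − 39.7° = 50.3° to the horizontal. Measuring y along the incline from the free-surface line, vertical depth h = y·sinθ with sinθ = 0.769400.
The centroid lies 4r/(3π) = 0.63662 m above the diameter, so r − 4r/(3π) = 1.5 − 0.63662 = 0.86338 m below the topmost point, so y_c = 5.09 + 0.86338 = 5.95338 m and h_c = 5.95338 × 0.769400 = 4.58053 m.
A = πr²/2 = π × 1.5²/2 = 3.53429 m².
Resultant F = γ·h_c·A = 7.74009 × 4.58053 × 3.53429 = 125.304 kN.
I_c = (π/8 − 8/(9π))·r⁴ = 0.109757 × 1.5⁴ = 0.555645 m⁴.
Centre of pressure: y_p = y_c + I_c/(y_c·A) = 5.95338 + 0.555645/(5.95338 × 3.53429) = 5.95338 + 0.0264078 = 5.97979 m along the plane.
Vertically, h_p = y_p·sinθ = 5.97979 × 0.769400 = 4.60085 m.

h_p = 4.601 m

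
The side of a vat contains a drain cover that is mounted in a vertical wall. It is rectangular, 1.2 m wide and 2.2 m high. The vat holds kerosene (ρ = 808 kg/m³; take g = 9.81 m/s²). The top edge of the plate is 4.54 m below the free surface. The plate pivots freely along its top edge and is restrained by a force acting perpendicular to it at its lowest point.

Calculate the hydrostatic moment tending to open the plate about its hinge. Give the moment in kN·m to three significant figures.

γ = ρg = 808 × 9.81 / 1000 = 7.92648 kN/m³.
The centroid lies 2.2/2 = 1.1 m below the top edge, so the centroid depth is h_c = 4.54 + 1.1 = 5.64 m.
A = 1.2 × 2.2 = 2.64 m².
Resultant F = γ·h_c·A = 7.92648 × 5.64 × 2.64 = 118.022 kN.
I_c = b·h³/12 = 1.2 × 2.2³/12 = 1.0648 m⁴.
Centre of pressure: y_p = y_c + I_c/(y_c·A) = 5.64 + 1.0648/(5.64 × 2.64) = 5.64 + 0.071513 = 5.71151 m along the plane.
The resultant acts 1.1 + 0.071513 = 1.17151 m (along the plate) below the hinge at the top edge, so the moment about the hinge is M = F × 1.17151 = 118.022 × 1.17151 = 138.264 kN·m.

M ≈ 138 kN·m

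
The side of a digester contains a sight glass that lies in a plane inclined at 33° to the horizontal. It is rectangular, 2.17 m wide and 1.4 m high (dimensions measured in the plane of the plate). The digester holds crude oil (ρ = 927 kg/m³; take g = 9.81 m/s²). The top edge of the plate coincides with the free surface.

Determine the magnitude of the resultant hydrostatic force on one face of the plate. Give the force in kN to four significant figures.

F ≈ 10.53 kN

γ = ρg = 927 × 9.81 / 1000 = 9.09387 kN/m³.
Let θ = 33° be the plate's angle to the horizontal; measure y along the incline from where the plane meets the free surface. Vertical depth h = y·sinθ with sinθ = 0.544639.
The centroid lies 1.4/2 = 0.7 m below the top edge, so y_c = 0.7 m and h_c = 0.7 × 0.544639 = 0.381247 m.
A = 2.17 × 1.4 = 3.038 m².
Resultant F = γ·h_c·A = 9.09387 × 0.381247 × 3.038 = 10.5328 kN.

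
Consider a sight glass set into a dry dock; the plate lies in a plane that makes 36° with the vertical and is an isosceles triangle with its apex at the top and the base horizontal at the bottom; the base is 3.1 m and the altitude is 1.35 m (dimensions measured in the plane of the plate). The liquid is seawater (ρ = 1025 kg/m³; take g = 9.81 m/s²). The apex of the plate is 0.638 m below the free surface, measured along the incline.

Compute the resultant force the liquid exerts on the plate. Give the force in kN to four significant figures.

γ = ρg = 1025 × 9.81 / 1000 = 10.05525 kN/m³.
The plate makes 36° with the vertical, i.e. θ = 90° − 36° = 54° to the horizontal. Measuring y along the incline from the free-surface line, vertical depth h = y·sinθ with sinθ = 0.809017.
With the apex up, the centroid sits 2h/3 = 2 × 1.35/3 = 0.9 m below the apex, so y_c = 0.638 + 0.9 = 1.538 m and h_c = 1.538 × 0.809017 = 1.24427 m.
A = ½ × 3.1 × 1.35 = 2.0925 m².
Resultant F = γ·h_c·A = 10.05525 × 1.24427 × 2.0925 = 26.1802 kN.

F ≈ 26.18 kN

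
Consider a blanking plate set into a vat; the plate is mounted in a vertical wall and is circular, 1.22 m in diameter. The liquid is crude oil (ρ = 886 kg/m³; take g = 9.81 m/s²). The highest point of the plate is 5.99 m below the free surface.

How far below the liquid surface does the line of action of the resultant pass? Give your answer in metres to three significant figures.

h_p = 6.61 m

γ = ρg = 886 × 9.81 / 1000 = 8.69166 kN/m³.
The centroid is at the centre, 0.61 m below the top of the plate, so the centroid depth is h_c = 5.99 + 0.61 = 6.6 m.
A = π(0.61)² = 1.16899 m².
Resultant F = γ·h_c·A = 8.69166 × 6.6 × 1.16899 = 67.0591 kN.
I_c = πr⁴/4 = π × 0.61⁴/4 = 0.108745 m⁴.
Centre of pressure: y_p = y_c + I_c/(y_c·A) = 6.6 + 0.108745/(6.6 × 1.16899) = 6.6 + 0.0140947 = 6.61409 m along the plane.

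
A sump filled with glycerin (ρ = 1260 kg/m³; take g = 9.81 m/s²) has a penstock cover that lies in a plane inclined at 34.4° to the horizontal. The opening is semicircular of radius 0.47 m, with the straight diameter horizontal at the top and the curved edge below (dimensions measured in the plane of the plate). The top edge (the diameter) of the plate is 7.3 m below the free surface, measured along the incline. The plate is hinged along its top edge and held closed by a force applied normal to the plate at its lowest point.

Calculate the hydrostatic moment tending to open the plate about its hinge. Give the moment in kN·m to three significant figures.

M ≈ 3.66 kN·m

γ = ρg = 1260 × 9.81 / 1000 = 12.3606 kN/m³.
Let θ = 34.4° be the plate's angle to the horizontal; measure y along the incline from where the plane meets the free surface. Vertical depth h = y·sinθ with sinθ = 0.564967.
The centroid of a semicircle lies 4r/(3π) = 0.199474 m from the diameter, here below the top edge, so y_c = 7.3 + 0.199474 = 7.49947 m and h_c = 7.49947 × 0.564967 = 4.23695 m.
A = πr²/2 = π × 0.47²/2 = 0.346989 m².
Resultant F = γ·h_c·A = 12.3606 × 4.23695 × 0.346989 = 18.1722 kN.
I_c = (π/8 − 8/(9π))·r⁴ = 0.109757 × 0.47⁴ = 0.00535579 m⁴.
Centre of pressure: y_p = y_c + I_c/(y_c·A) = 7.49947 + 0.00535579/(7.49947 × 0.346989) = 7.49947 + 0.00205815 = 7.50153 m along the plane.
The resultant acts 0.199474 + 0.00205815 = 0.201532 m (along the plate) below the hinge at the top edge, so the moment about the hinge is M = F × 0.201532 = 18.1722 × 0.201532 = 3.66228 kN·m.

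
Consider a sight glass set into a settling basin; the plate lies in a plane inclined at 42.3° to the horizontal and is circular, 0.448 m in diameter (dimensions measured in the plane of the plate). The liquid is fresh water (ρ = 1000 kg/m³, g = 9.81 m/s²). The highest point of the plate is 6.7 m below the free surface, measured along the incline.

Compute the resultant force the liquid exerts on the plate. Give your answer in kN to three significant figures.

γ = ρg = 1000 × 9.81 = 9810 N/m³ = 9.81 kN/m³.
Let θ = 42.3° be the plate's angle to the horizontal; measure y along the incline from where the plane meets the free surface. Vertical depth h = y·sinθ with sinθ = 0.673013.
The centroid is at the centre, 0.224 m below the top of the plate, so y_c = 6.7 + 0.224 = 6.924 m and h_c = 6.924 × 0.673013 = 4.65994 m.
A = π(0.224)² = 0.157633 m².
Resultant F = γ·h_c·A = 9.81 × 4.65994 × 0.157633 = 7.20604 kN.

F ≈ 7.21 kN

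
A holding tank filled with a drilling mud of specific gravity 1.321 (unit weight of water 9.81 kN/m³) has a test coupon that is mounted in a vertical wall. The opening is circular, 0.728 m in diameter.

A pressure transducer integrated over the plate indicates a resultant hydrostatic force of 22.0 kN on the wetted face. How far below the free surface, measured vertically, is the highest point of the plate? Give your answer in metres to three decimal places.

γ = 1.321 × 9.81 = 12.95901 kN/m³.
A = π(0.364)² = 0.416248 m².
From F = γ·h_c·A, the centroid depth is h_c = 22.0/(12.95901 × 0.416248) = 4.07848 m.
The centroid is at the centre, 0.364 m below the top of the plate, so the highest point sits at h_top = 4.07848 − 0.364 = 3.71448 m below the surface.

d_top ≈ 3.714 m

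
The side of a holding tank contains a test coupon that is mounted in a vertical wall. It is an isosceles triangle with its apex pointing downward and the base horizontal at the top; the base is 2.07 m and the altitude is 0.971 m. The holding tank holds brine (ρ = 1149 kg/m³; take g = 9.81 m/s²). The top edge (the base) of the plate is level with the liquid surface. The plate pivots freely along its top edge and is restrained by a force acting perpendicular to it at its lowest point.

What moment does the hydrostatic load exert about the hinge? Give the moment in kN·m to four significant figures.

γ = ρg = 1149 × 9.81 / 1000 = 11.27169 kN/m³.
With the apex down, the centroid sits h/3 = 0.971/3 = 0.323667 m below the base (the top edge), so the centroid depth is h_c = 0.323667 m.
A = ½ × 2.07 × 0.971 = 1.00498 m².
Resultant F = γ·h_c·A = 11.27169 × 0.323667 × 1.00498 = 3.66644 kN.
I_c = b·h³/36 = 2.07 × 0.971³/36 = 0.0526412 m⁴.
Centre of pressure: y_p = y_c + I_c/(y_c·A) = 0.323667 + 0.0526412/(0.323667 × 1.00498) = 0.323667 + 0.161834 = 0.485501 m along the plane.
The resultant acts 0.323667 + 0.161834 = 0.485501 m (along the plate) below the hinge at the top edge, so the moment about the hinge is M = F × 0.485501 = 3.66644 × 0.485501 = 1.78006 kN·m.

M ≈ 1.780 kN·m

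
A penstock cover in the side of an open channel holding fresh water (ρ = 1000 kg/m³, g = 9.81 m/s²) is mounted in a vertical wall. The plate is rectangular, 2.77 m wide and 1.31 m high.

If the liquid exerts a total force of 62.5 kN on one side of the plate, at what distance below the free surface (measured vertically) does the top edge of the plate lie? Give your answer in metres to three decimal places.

γ = ρg = 1000 × 9.81 = 9810 N/m³ = 9.81 kN/m³.
A = 2.77 × 1.31 = 3.6287 m².
From F = γ·h_c·A, the centroid depth is h_c = 62.5/(9.81 × 3.6287) = 1.75574 m.
The centroid lies 1.31/2 = 0.655 m below the top edge, so the top edge sits at h_top = 1.75574 − 0.655 = 1.10074 m below the surface.

d_top ≈ 1.101 m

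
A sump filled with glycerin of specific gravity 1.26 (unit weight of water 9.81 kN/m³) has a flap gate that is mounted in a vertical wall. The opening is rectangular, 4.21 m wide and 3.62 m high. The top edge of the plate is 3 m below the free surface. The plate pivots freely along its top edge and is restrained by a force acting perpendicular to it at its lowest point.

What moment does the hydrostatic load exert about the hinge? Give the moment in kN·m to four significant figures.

M ≈ 1846 kN·m

γ = 1.26 × 9.81 = 12.3606 kN/m³.
The centroid lies 3.62/2 = 1.81 m below the top edge, so the centroid depth is h_c = 3 + 1.81 = 4.81 m.
A = 4.21 × 3.62 = 15.2402 m².
Resultant F = γ·h_c·A = 12.3606 × 4.81 × 15.2402 = 906.098 kN.
I_c = b·h³/12 = 4.21 × 3.62³/12 = 16.6428 m⁴.
Centre of pressure: y_p = y_c + I_c/(y_c·A) = 4.81 + 16.6428/(4.81 × 15.2402) = 4.81 + 0.227034 = 5.03703 m along the plane.
The resultant acts 1.81 + 0.227034 = 2.03703 m (along the plate) below the hinge at the top edge, so the moment about the hinge is M = F × 2.03703 = 906.098 × 2.03703 = 1845.75 kN·m.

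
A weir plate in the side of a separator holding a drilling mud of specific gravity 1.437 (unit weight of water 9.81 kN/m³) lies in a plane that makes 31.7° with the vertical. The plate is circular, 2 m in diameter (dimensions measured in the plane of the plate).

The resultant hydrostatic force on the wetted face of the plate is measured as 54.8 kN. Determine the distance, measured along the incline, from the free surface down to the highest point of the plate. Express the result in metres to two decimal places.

y_top ≈ 0.45 m

γ = 1.437 × 9.81 = 14.09697 kN/m³.
A = π(1)² = 3.14159 m².
From F = γ·h_c·A, the centroid depth is h_c = 54.8/(14.09697 × 3.14159) = 1.23739 m.
The plate makes 31.7° with the vertical, i.e. θ = 90° − 31.7° = 58.3° to the horizontal. Measuring y along the incline from the free-surface line, vertical depth h = y·sinθ with sinθ = 0.850811.
Along the incline, y_c = h_c/sinθ = 1.23739/0.850811 = 1.45437 m.
The centroid is at the centre, 1 m below the top of the plate, so the highest point sits at y_top = 1.45437 − 1 = 0.45437 m along the incline.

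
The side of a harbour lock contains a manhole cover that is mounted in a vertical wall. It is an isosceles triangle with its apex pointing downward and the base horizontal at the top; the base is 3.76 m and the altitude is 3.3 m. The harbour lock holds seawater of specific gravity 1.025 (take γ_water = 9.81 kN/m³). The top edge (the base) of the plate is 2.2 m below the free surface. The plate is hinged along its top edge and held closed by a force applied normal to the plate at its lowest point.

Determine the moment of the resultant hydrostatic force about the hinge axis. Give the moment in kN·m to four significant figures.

M ≈ 264.2 kN·m

γ = 1.025 × 9.81 = 10.05525 kN/m³.
With the apex down, the centroid sits h/3 = 3.3/3 = 1.1 m below the base (the top edge), so the centroid depth is h_c = 2.2 + 1.1 = 3.3 m.
A = ½ × 3.76 × 3.3 = 6.204 m².
Resultant F = γ·h_c·A = 10.05525 × 3.3 × 6.204 = 205.863 kN.
I_c = b·h³/36 = 3.76 × 3.3³/36 = 3.75342 m⁴.
Centre of pressure: y_p = y_c + I_c/(y_c·A) = 3.3 + 3.75342/(3.3 × 6.204) = 3.3 + 0.183333 = 3.48333 m along the plane.
The resultant acts 1.1 + 0.183333 = 1.28333 m (along the plate) below the hinge at the top edge, so the moment about the hinge is M = F × 1.28333 = 205.863 × 1.28333 = 264.19 kN·m.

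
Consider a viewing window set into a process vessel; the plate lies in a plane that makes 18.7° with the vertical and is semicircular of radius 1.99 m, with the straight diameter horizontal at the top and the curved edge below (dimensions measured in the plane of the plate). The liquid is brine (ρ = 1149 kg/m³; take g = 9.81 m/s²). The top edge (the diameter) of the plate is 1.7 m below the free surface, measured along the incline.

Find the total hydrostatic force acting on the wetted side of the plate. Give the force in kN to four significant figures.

γ = ρg = 1149 × 9.81 / 1000 = 11.27169 kN/m³.
The plate makes 18.7° with the vertical, i.e. θ = 90° − 18.7° = 71.3° to the horizontal. Measuring y along the incline from the free-surface line, vertical depth h = y·sinθ with sinθ = 0.947210.
The centroid of a semicircle lies 4r/(3π) = 0.844582 m from the diameter, here below the top edge, so y_c = 1.7 + 0.844582 = 2.54458 m and h_c = 2.54458 × 0.947210 = 2.41025 m.
A = πr²/2 = π × 1.99²/2 = 6.22051 m².
Resultant F = γ·h_c·A = 11.27169 × 2.41025 × 6.22051 = 168.996 kN.

F ≈ 169.0 kN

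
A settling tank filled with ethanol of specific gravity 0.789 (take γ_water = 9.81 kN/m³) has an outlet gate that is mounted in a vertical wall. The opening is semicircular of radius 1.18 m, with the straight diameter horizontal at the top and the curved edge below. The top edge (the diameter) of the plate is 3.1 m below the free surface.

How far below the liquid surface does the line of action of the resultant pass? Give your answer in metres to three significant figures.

γ = 0.789 × 9.81 = 7.74009 kN/m³.
The centroid of a semicircle lies 4r/(3π) = 0.500808 m from the diameter, here below the top edge, so the centroid depth is h_c = 3.1 + 0.500808 = 3.60081 m.
A = πr²/2 = π × 1.18²/2 = 2.18718 m².
Resultant F = γ·h_c·A = 7.74009 × 3.60081 × 2.18718 = 60.958 kN.
I_c = (π/8 − 8/(9π))·r⁴ = 0.109757 × 1.18⁴ = 0.212794 m⁴.
Centre of pressure: y_p = y_c + I_c/(y_c·A) = 3.60081 + 0.212794/(3.60081 × 2.18718) = 3.60081 + 0.0270193 = 3.62783 m along the plane.

h_p = 3.63 m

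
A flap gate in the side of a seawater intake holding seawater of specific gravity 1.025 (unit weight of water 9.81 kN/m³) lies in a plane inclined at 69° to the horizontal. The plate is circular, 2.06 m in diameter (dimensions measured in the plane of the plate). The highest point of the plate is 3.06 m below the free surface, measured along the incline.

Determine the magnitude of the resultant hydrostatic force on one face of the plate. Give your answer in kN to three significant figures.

F ≈ 128 kN

γ = 1.025 × 9.81 = 10.05525 kN/m³.
Let θ = 69° be the plate's angle to the horizontal; measure y along the incline from where the plane meets the free surface. Vertical depth h = y·sinθ with sinθ = 0.933580.
The centroid is at the centre, 1.03 m below the top of the plate, so y_c = 3.06 + 1.03 = 4.09 m and h_c = 4.09 × 0.933580 = 3.81834 m.
A = π(1.03)² = 3.33292 m².
Resultant F = γ·h_c·A = 10.05525 × 3.81834 × 3.33292 = 127.965 kN.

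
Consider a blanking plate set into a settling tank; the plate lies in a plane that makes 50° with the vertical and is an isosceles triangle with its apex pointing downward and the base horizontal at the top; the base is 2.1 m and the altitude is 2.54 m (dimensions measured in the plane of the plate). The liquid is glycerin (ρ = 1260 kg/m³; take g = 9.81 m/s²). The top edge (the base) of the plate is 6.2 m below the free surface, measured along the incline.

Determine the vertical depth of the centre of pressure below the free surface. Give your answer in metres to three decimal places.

h_p = 4.562 m

γ = ρg = 1260 × 9.81 / 1000 = 12.3606 kN/m³.
The plate makes 50° with the vertical, i.e. θ = 90° − 50° = 40° to the horizontal. Measuring y along the incline from the free-surface line, vertical depth h = y·sinθ with sinθ = 0.642788.
With the apex down, the centroid sits h/3 = 2.54/3 = 0.846667 m below the base (the top edge), so y_c = 6.2 + 0.846667 = 7.04667 m and h_c = 7.04667 × 0.642788 = 4.52951 m.
A = ½ × 2.1 × 2.54 = 2.667 m².
Resultant F = γ·h_c·A = 12.3606 × 4.52951 × 2.667 = 149.319 kN.
I_c = b·h³/36 = 2.1 × 2.54³/36 = 0.955912 m⁴.
Centre of pressure: y_p = y_c + I_c/(y_c·A) = 7.04667 + 0.955912/(7.04667 × 2.667) = 7.04667 + 0.0508641 = 7.09753 m along the plane.
Vertically, h_p = y_p·sinθ = 7.09753 × 0.642788 = 4.56221 m.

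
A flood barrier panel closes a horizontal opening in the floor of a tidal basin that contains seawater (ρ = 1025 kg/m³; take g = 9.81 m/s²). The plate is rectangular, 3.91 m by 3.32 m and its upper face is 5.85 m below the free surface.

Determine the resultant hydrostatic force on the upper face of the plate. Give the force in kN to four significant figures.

F ≈ 763.6 kN

γ = ρg = 1025 × 9.81 / 1000 = 10.05525 kN/m³.
The plate is horizontal, so pressure is uniform at p = γ·h = 10.05525 × 5.85 = 58.8232 kN/m².
A = 3.91 × 3.32 = 12.9812 m².
F = p·A = 58.8232 × 12.9812 = 763.596 kN.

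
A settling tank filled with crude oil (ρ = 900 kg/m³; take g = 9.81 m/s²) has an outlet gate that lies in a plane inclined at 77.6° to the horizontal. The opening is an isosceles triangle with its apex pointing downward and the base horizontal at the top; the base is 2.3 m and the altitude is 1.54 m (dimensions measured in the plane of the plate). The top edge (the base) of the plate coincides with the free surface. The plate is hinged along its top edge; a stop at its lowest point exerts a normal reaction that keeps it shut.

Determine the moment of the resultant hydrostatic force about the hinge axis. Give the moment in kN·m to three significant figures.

γ = ρg = 900 × 9.81 / 1000 = 8.829 kN/m³.
Let θ = 77.6° be the plate's angle to the horizontal; measure y along the incline from where the plane meets the free surface. Vertical depth h = y·sinθ with sinθ = 0.976672.
With the apex down, the centroid sits h/3 = 1.54/3 = 0.513333 m below the base (the top edge), so y_c = 0.513333 m and h_c = 0.513333 × 0.976672 = 0.501358 m.
A = ½ × 2.3 × 1.54 = 1.771 m².
Resultant F = γ·h_c·A = 8.829 × 0.501358 × 1.771 = 7.83931 kN.
I_c = b·h³/36 = 2.3 × 1.54³/36 = 0.233339 m⁴.
Centre of pressure: y_p = y_c + I_c/(y_c·A) = 0.513333 + 0.233339/(0.513333 × 1.771) = 0.513333 + 0.256667 = 0.77 m along the plane.
The resultant acts 0.513333 + 0.256667 = 0.77 m (along the plate) below the hinge at the top edge, so the moment about the hinge is M = F × 0.77 = 7.83931 × 0.77 = 6.03627 kN·m.

M ≈ 6.04 kN·m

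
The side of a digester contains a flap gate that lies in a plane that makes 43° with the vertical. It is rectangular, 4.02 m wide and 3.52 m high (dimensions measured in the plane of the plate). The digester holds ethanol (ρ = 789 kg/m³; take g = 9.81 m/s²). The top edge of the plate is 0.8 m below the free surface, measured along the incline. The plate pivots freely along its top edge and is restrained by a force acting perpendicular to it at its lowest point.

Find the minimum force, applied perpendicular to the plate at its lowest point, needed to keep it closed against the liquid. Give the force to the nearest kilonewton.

P ≈ 126 kN

γ = ρg = 789 × 9.81 / 1000 = 7.74009 kN/m³.
The plate makes 43° with the vertical, i.e. θ = 90° − 43° = 47° to the horizontal. Measuring y along the incline from the free-surface line, vertical depth h = y·sinθ with sinθ = 0.731354.
The centroid lies 3.52/2 = 1.76 m below the top edge, so y_c = 0.8 + 1.76 = 2.56 m and h_c = 2.56 × 0.731354 = 1.87227 m.
A = 4.02 × 3.52 = 14.1504 m².
Resultant F = γ·h_c·A = 7.74009 × 1.87227 × 14.1504 = 205.061 kN.
I_c = b·h³/12 = 4.02 × 3.52³/12 = 14.6108 m⁴.
Centre of pressure: y_p = y_c + I_c/(y_c·A) = 2.56 + 14.6108/(2.56 × 14.1504) = 2.56 + 0.403334 = 2.96333 m along the plane.
The resultant acts 1.76 + 0.403334 = 2.16333 m (along the plate) below the hinge at the top edge, so the moment about the hinge is M = F × 2.16333 = 205.061 × 2.16333 = 443.615 kN·m.
A normal force at the bottom, 3.52 m from the hinge, must supply this moment: P = 443.615/3.52 = 126.027 kN.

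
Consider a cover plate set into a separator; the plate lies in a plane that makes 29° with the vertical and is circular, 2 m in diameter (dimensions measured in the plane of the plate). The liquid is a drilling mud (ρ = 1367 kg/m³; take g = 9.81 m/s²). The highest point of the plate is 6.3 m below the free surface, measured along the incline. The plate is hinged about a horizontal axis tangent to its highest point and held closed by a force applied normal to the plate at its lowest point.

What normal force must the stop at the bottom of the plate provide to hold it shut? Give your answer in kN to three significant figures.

γ = ρg = 1367 × 9.81 / 1000 = 13.41027 kN/m³.
The plate makes 29° with the vertical, i.e. θ = 90° − 29° = 61° to the horizontal. Measuring y along the incline from the free-surface line, vertical depth h = y·sinθ with sinθ = 0.874620.
The centroid is at the centre, 1 m below the top of the plate, so y_c = 6.3 + 1 = 7.3 m and h_c = 7.3 × 0.874620 = 6.38473 m.
A = π(1)² = 3.14159 m².
Resultant F = γ·h_c·A = 13.41027 × 6.38473 × 3.14159 = 268.986 kN.
I_c = πr⁴/4 = π × 1⁴/4 = 0.785398 m⁴.
Centre of pressure: y_p = y_c + I_c/(y_c·A) = 7.3 + 0.785398/(7.3 × 3.14159) = 7.3 + 0.0342466 = 7.33425 m along the plane.
The resultant acts 1 + 0.0342466 = 1.03425 m (along the plate) below the hinge at the top edge, so the moment about the hinge is M = F × 1.03425 = 268.986 × 1.03425 = 278.199 kN·m.
A normal force at the bottom, 2 m from the hinge, must supply this moment: P = 278.199/2 = 139.1 kN.

P ≈ 139 kN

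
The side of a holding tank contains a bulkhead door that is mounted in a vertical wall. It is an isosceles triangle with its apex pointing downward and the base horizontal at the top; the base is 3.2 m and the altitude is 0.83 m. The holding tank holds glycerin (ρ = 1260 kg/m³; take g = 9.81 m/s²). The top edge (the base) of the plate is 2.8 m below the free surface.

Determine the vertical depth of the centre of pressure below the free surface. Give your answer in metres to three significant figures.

h_p = 3.09 m

γ = ρg = 1260 × 9.81 / 1000 = 12.3606 kN/m³.
With the apex down, the centroid sits h/3 = 0.83/3 = 0.276667 m below the base (the top edge), so the centroid depth is h_c = 2.8 + 0.276667 = 3.07667 m.
A = ½ × 3.2 × 0.83 = 1.328 m².
Resultant F = γ·h_c·A = 12.3606 × 3.07667 × 1.328 = 50.5032 kN.
I_c = b·h³/36 = 3.2 × 0.83³/36 = 0.0508255 m⁴.
Centre of pressure: y_p = y_c + I_c/(y_c·A) = 3.07667 + 0.0508255/(3.07667 × 1.328) = 3.07667 + 0.0124395 = 3.08911 m along the plane.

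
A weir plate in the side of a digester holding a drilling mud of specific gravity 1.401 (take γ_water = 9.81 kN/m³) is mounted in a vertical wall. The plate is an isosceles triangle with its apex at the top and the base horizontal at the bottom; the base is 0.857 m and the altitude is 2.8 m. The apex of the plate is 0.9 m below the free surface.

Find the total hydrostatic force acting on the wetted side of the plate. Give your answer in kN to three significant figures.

γ = 1.401 × 9.81 = 13.74381 kN/m³.
With the apex up, the centroid sits 2h/3 = 2 × 2.8/3 = 1.86667 m below the apex, so the centroid depth is h_c = 0.9 + 1.86667 = 2.76667 m.
A = ½ × 0.857 × 2.8 = 1.1998 m².
Resultant F = γ·h_c·A = 13.74381 × 2.76667 × 1.1998 = 45.6219 kN.

F ≈ 45.6 kN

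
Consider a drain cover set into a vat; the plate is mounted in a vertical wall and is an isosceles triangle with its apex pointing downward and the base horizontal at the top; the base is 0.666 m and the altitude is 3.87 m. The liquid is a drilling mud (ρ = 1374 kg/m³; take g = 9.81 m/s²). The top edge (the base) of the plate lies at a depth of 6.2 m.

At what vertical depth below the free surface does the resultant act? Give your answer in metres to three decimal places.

h_p = 7.601 m

γ = ρg = 1374 × 9.81 / 1000 = 13.47894 kN/m³.
With the apex down, the centroid sits h/3 = 3.87/3 = 1.29 m below the base (the top edge), so the centroid depth is h_c = 6.2 + 1.29 = 7.49 m.
A = ½ × 0.666 × 3.87 = 1.28871 m².
Resultant F = γ·h_c·A = 13.47894 × 7.49 × 1.28871 = 130.105 kN.
I_c = b·h³/36 = 0.666 × 3.87³/36 = 1.07227 m⁴.
Centre of pressure: y_p = y_c + I_c/(y_c·A) = 7.49 + 1.07227/(7.49 × 1.28871) = 7.49 + 0.111088 = 7.60109 m along the plane.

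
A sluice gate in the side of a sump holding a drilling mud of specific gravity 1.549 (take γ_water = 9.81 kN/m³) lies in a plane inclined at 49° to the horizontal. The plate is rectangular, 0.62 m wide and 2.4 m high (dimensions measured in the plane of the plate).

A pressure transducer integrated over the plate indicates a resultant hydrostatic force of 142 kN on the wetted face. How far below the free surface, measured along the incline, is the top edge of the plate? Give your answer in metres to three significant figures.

γ = 1.549 × 9.81 = 15.19569 kN/m³.
A = 0.62 × 2.4 = 1.488 m².
From F = γ·h_c·A, the centroid depth is h_c = 142/(15.19569 × 1.488) = 6.28008 m.
Let θ = 49° be the plate's angle to the horizontal; measure y along the incline from where the plane meets the free surface. Vertical depth h = y·sinθ with sinθ = 0.754710.
Along the incline, y_c = h_c/sinθ = 6.28008/0.754710 = 8.32118 m.
The centroid lies 2.4/2 = 1.2 m below the top edge, so the top edge sits at y_top = 8.32118 − 1.2 = 7.12118 m along the incline.

y_top ≈ 7.12 m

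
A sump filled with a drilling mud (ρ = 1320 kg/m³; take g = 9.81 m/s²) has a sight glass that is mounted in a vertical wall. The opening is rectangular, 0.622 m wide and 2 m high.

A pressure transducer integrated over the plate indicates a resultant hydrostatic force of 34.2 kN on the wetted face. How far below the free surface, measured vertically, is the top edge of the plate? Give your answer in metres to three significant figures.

d_top ≈ 1.12 m

γ = ρg = 1320 × 9.81 / 1000 = 12.9492 kN/m³.
A = 0.622 × 2 = 1.244 m².
From F = γ·h_c·A, the centroid depth is h_c = 34.2/(12.9492 × 1.244) = 2.12306 m.
The centroid lies 2/2 = 1 m below the top edge, so the top edge sits at h_top = 2.12306 − 1 = 1.12306 m below the surface.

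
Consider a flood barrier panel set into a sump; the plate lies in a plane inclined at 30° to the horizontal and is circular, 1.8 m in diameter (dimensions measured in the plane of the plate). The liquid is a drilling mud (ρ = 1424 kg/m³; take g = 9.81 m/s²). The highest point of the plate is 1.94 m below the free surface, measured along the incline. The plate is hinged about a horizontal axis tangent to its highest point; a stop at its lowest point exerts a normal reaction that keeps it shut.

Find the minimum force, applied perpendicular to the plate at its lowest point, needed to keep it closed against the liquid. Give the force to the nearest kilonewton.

γ = ρg = 1424 × 9.81 / 1000 = 13.96944 kN/m³.
Let θ = 30° be the plate's angle to the horizontal; measure y along the incline from where the plane meets the free surface. Vertical depth h = y·sinθ with sinθ = 0.500000.
The centroid is at the centre, 0.9 m below the top of the plate, so y_c = 1.94 + 0.9 = 2.84 m and h_c = 2.84 × 0.500000 = 1.42 m.
A = π(0.9)² = 2.54469 m².
Resultant F = γ·h_c·A = 13.96944 × 1.42 × 2.54469 = 50.478 kN.
I_c = πr⁴/4 = π × 0.9⁴/4 = 0.5153 m⁴.
Centre of pressure: y_p = y_c + I_c/(y_c·A) = 2.84 + 0.5153/(2.84 × 2.54469) = 2.84 + 0.0713029 = 2.9113 m along the plane.
The resultant acts 0.9 + 0.0713029 = 0.971303 m (along the plate) below the hinge at the top edge, so the moment about the hinge is M = F × 0.971303 = 50.478 × 0.971303 = 49.0294 kN·m.
A normal force at the bottom, 1.8 m from the hinge, must supply this moment: P = 49.0294/1.8 = 27.2386 kN.

P ≈ 27 kN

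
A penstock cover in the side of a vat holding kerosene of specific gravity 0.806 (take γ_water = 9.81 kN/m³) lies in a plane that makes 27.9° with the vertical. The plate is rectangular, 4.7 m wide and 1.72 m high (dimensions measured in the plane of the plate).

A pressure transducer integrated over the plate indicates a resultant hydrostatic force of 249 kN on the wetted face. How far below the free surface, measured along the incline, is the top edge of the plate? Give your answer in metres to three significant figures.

γ = 0.806 × 9.81 = 7.90686 kN/m³.
A = 4.7 × 1.72 = 8.084 m².
From F = γ·h_c·A, the centroid depth is h_c = 249/(7.90686 × 8.084) = 3.89555 m.
The plate makes 27.9° with the vertical, i.e. θ = 90° − 27.9° = 62.1° to the horizontal. Measuring y along the incline from the free-surface line, vertical depth h = y·sinθ with sinθ = 0.883766.
Along the incline, y_c = h_c/sinθ = 3.89555/0.883766 = 4.4079 m.
The centroid lies 1.72/2 = 0.86 m below the top edge, so the top edge sits at y_top = 4.4079 − 0.86 = 3.5479 m along the incline.

y_top ≈ 3.55 m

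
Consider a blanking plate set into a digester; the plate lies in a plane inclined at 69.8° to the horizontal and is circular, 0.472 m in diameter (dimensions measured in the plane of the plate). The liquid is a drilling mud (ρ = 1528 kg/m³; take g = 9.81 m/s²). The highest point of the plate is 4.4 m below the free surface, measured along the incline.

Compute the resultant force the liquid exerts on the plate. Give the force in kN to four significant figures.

F ≈ 11.41 kN

γ = ρg = 1528 × 9.81 / 1000 = 14.98968 kN/m³.
Let θ = 69.8° be the plate's angle to the horizontal; measure y along the incline from where the plane meets the free surface. Vertical depth h = y·sinθ with sinθ = 0.938493.
The centroid is at the centre, 0.236 m below the top of the plate, so y_c = 4.4 + 0.236 = 4.636 m and h_c = 4.636 × 0.938493 = 4.35085 m.
A = π(0.236)² = 0.174974 m².
Resultant F = γ·h_c·A = 14.98968 × 4.35085 × 0.174974 = 11.4114 kN.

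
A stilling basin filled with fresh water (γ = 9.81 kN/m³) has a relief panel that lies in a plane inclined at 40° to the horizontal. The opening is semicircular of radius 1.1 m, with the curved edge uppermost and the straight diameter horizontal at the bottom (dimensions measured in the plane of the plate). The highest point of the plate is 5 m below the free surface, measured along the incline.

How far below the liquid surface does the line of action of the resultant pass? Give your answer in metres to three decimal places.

γ = 9.81 kN/m³.
Let θ = 40° be the plate's angle to the horizontal; measure y along the incline from where the plane meets the free surface. Vertical depth h = y·sinθ with sinθ = 0.642788.
The centroid lies 4r/(3π) = 0.466854 m above the diameter, so r − 4r/(3π) = 1.1 − 0.466854 = 0.633146 m below the topmost point, so y_c = 5 + 0.633146 = 5.63315 m and h_c = 5.63315 × 0.642788 = 3.62092 m.
A = πr²/2 = π × 1.1²/2 = 1.90066 m².
Resultant F = γ·h_c·A = 9.81 × 3.62092 × 1.90066 = 67.5138 kN.
I_c = (π/8 − 8/(9π))·r⁴ = 0.109757 × 1.1⁴ = 0.160695 m⁴.
Centre of pressure: y_p = y_c + I_c/(y_c·A) = 5.63315 + 0.160695/(5.63315 × 1.90066) = 5.63315 + 0.0150088 = 5.64816 m along the plane.
Vertically, h_p = y_p·sinθ = 5.64816 × 0.642788 = 3.63057 m.

h_p = 3.631 m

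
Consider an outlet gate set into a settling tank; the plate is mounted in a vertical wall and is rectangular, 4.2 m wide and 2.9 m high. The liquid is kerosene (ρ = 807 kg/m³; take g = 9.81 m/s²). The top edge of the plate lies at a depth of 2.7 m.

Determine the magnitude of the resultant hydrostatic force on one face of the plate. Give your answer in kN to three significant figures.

F ≈ 400 kN

γ = ρg = 807 × 9.81 / 1000 = 7.91667 kN/m³.
The centroid lies 2.9/2 = 1.45 m below the top edge, so the centroid depth is h_c = 2.7 + 1.45 = 4.15 m.
A = 4.2 × 2.9 = 12.18 m².
Resultant F = γ·h_c·A = 7.91667 × 4.15 × 12.18 = 400.164 kN.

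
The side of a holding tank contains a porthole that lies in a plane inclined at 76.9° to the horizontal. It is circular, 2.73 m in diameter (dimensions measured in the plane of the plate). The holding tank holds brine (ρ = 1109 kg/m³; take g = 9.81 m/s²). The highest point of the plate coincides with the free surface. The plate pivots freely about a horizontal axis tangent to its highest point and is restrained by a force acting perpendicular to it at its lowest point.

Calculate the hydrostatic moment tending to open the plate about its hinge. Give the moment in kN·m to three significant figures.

M ≈ 144 kN·m

γ = ρg = 1109 × 9.81 / 1000 = 10.87929 kN/m³.
Let θ = 76.9° be the plate's angle to the horizontal; measure y along the incline from where the plane meets the free surface. Vertical depth h = y·sinθ with sinθ = 0.973976.
The centroid is at the centre, 1.365 m below the top of the plate, so y_c = 1.365 m and h_c = 1.365 × 0.973976 = 1.32948 m.
A = π(1.365)² = 5.85349 m².
Resultant F = γ·h_c·A = 10.87929 × 1.32948 × 5.85349 = 84.6637 kN.
I_c = πr⁴/4 = π × 1.365⁴/4 = 2.72659 m⁴.
Centre of pressure: y_p = y_c + I_c/(y_c·A) = 1.365 + 2.72659/(1.365 × 5.85349) = 1.365 + 0.34125 = 1.70625 m along the plane.
The resultant acts 1.365 + 0.34125 = 1.70625 m (along the plate) below the hinge at the top edge, so the moment about the hinge is M = F × 1.70625 = 84.6637 × 1.70625 = 144.457 kN·m.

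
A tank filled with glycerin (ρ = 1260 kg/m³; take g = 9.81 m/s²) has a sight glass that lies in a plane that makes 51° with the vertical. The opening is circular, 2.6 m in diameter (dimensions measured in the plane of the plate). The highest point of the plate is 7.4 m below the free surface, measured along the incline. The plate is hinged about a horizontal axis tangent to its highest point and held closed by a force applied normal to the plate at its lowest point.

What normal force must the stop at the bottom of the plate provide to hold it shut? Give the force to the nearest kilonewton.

γ = ρg = 1260 × 9.81 / 1000 = 12.3606 kN/m³.
The plate makes 51° with the vertical, i.e. θ = 90° − 51° = 39° to the horizontal. Measuring y along the incline from the free-surface line, vertical depth h = y·sinθ with sinθ = 0.629320.
The centroid is at the centre, 1.3 m below the top of the plate, so y_c = 7.4 + 1.3 = 8.7 m and h_c = 8.7 × 0.629320 = 5.47508 m.
A = π(1.3)² = 5.30929 m².
Resultant F = γ·h_c·A = 12.3606 × 5.47508 × 5.30929 = 359.308 kN.
I_c = πr⁴/4 = π × 1.3⁴/4 = 2.24318 m⁴.
Centre of pressure: y_p = y_c + I_c/(y_c·A) = 8.7 + 2.24318/(8.7 × 5.30929) = 8.7 + 0.0485633 = 8.74856 m along the plane.
The resultant acts 1.3 + 0.0485633 = 1.34856 m (along the plate) below the hinge at the top edge, so the moment about the hinge is M = F × 1.34856 = 359.308 × 1.34856 = 484.548 kN·m.
A normal force at the bottom, 2.6 m from the hinge, must supply this moment: P = 484.548/2.6 = 186.365 kN.

P ≈ 186 kN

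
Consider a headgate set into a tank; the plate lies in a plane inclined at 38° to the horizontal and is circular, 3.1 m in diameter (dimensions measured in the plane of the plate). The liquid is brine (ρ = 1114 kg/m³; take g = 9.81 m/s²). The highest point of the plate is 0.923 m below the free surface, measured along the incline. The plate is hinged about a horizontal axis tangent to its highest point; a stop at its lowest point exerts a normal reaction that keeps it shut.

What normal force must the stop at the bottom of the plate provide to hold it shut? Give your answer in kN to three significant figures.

γ = ρg = 1114 × 9.81 / 1000 = 10.92834 kN/m³.
Let θ = 38° be the plate's angle to the horizontal; measure y along the incline from where the plane meets the free surface. Vertical depth h = y·sinθ with sinθ = 0.615661.
The centroid is at the centre, 1.55 m below the top of the plate, so y_c = 0.923 + 1.55 = 2.473 m and h_c = 2.473 × 0.615661 = 1.52253 m.
A = π(1.55)² = 7.54768 m².
Resultant F = γ·h_c·A = 10.92834 × 1.52253 × 7.54768 = 125.584 kN.
I_c = πr⁴/4 = π × 1.55⁴/4 = 4.53332 m⁴.
Centre of pressure: y_p = y_c + I_c/(y_c·A) = 2.473 + 4.53332/(2.473 × 7.54768) = 2.473 + 0.242873 = 2.71587 m along the plane.
The resultant acts 1.55 + 0.242873 = 1.79287 m (along the plate) below the hinge at the top edge, so the moment about the hinge is M = F × 1.79287 = 125.584 × 1.79287 = 225.156 kN·m.
A normal force at the bottom, 3.1 m from the hinge, must supply this moment: P = 225.156/3.1 = 72.631 kN.

P ≈ 72.6 kN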